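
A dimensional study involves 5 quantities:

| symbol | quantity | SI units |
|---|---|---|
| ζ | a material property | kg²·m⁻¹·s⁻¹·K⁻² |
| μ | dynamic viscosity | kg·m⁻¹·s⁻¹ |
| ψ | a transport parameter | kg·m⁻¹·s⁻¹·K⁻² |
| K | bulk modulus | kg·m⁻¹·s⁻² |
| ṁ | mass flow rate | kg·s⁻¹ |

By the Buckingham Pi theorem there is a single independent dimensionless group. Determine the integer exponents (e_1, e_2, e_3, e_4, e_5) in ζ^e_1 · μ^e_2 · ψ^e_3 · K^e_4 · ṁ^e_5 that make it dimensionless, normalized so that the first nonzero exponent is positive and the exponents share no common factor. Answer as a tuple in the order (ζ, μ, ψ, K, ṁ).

(1, -1, -1, 1, -1)

M: e_1·(2) + e_2·(1) + e_3·(1) + e_4·(1) + e_5·(1) = 0
L: e_1·(-1) + e_2·(-1) + e_3·(-1) + e_4·(-1) + e_5·(0) = 0
T: e_1·(-1) + e_2·(-1) + e_3·(-1) + e_4·(-2) + e_5·(-1) = 0
Θ: e_1·(-2) + e_2·(0) + e_3·(-2) + e_4·(0) + e_5·(0) = 0
Solving this homogeneous linear system for the smallest-integer solution (first nonzero entry positive) gives (1, -1, -1, 1, -1).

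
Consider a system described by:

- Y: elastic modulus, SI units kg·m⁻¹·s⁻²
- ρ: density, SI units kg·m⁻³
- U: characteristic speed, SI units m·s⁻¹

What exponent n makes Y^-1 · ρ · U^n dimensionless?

Balance the L exponent: (1)·n from U, plus −(-1) + (-3) = -2 from the rest, must sum to zero.
n − 2 = 0, so n = 2.

2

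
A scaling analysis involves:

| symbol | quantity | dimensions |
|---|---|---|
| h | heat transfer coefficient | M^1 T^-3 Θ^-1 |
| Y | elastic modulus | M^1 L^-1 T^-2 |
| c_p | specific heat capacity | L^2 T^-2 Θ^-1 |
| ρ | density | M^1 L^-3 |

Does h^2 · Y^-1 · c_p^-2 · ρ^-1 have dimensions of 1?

Sum the exponent of each base dimension across the product:
  M: 2·[h]_M − [Y]_M − 2·[c_p]_M − [ρ]_M = 2·(1) − (1) − 2·(0) − (1) = 0
  L: 2·[h]_L − [Y]_L − 2·[c_p]_L − [ρ]_L = 2·(0) − (-1) − 2·(2) − (-3) = 0
  T: 2·[h]_T − [Y]_T − 2·[c_p]_T − [ρ]_T = 2·(-3) − (-2) − 2·(-2) − (0) = 0
  Θ: 2·[h]_Θ − [Y]_Θ − 2·[c_p]_Θ − [ρ]_Θ = 2·(-1) − (0) − 2·(-1) − (0) = 0
All base exponents vanish — dimensionless.

yes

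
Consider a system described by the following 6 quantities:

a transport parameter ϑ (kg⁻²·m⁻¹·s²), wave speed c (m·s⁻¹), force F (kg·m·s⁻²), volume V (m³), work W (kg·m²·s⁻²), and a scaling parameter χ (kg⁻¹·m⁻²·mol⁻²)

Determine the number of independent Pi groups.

There are 6 variables and 4 base dimensions (M, L, T, N).
The dimension matrix has rank 4.
Independent dimensionless groups: 6 − 4 = 2.

2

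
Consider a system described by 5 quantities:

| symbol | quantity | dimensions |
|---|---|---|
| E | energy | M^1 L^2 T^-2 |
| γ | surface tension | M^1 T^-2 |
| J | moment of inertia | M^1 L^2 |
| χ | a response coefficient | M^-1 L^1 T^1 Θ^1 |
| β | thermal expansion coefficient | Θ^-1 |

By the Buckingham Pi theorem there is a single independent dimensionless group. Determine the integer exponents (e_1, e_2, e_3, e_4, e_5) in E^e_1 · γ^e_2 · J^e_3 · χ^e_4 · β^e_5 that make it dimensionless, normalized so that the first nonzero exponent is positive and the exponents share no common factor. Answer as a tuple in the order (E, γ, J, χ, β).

(2, -3, -1, -2, -2)

M: e_1·(1) + e_2·(1) + e_3·(1) + e_4·(-1) + e_5·(0) = 0
L: e_1·(2) + e_2·(0) + e_3·(2) + e_4·(1) + e_5·(0) = 0
T: e_1·(-2) + e_2·(-2) + e_3·(0) + e_4·(1) + e_5·(0) = 0
Θ: e_1·(0) + e_2·(0) + e_3·(0) + e_4·(1) + e_5·(-1) = 0
Solving this homogeneous linear system for the smallest-integer solution (first nonzero entry positive) gives (2, -3, -1, -2, -2).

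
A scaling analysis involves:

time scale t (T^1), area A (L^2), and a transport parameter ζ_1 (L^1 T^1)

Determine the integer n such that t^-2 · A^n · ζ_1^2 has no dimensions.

Balance the L exponent: (2)·n from A, plus −2·(0) + 2·(1) = 2 from the rest, must sum to zero.
2n + 2 = 0, so n = -1.

-1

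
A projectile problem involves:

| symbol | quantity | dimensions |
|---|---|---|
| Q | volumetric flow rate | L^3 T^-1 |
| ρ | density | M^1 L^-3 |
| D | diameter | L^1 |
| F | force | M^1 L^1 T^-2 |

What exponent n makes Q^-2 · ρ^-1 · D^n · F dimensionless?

Balance the L exponent: (1)·n from D, plus −2·(3) − (-3) + (1) = -2 from the rest, must sum to zero.
n − 2 = 0, so n = 2.

2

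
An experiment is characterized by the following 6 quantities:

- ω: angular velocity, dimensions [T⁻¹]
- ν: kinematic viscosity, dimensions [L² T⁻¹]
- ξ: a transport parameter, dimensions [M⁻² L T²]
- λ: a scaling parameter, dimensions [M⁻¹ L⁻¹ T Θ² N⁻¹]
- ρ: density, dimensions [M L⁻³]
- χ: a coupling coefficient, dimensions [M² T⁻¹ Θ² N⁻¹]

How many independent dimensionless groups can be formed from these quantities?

There are 6 variables and 5 base dimensions (M, L, T, Θ, N).
The dimension matrix has rank 4 (less than 5: the dimension vectors are linearly dependent).
Independent dimensionless groups: 6 − 4 = 2.

2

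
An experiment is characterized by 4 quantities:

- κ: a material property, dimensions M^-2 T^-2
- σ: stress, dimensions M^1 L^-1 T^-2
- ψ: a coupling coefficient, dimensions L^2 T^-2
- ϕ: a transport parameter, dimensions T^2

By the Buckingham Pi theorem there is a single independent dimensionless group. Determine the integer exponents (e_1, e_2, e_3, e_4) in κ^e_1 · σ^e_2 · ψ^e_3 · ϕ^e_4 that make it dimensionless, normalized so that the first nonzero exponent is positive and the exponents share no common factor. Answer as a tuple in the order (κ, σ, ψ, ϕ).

M: e_1·(-2) + e_2·(1) + e_3·(0) + e_4·(0) = 0
L: e_1·(0) + e_2·(-1) + e_3·(2) + e_4·(0) = 0
T: e_1·(-2) + e_2·(-2) + e_3·(-2) + e_4·(2) = 0
Solving this homogeneous linear system for the smallest-integer solution (first nonzero entry positive) gives (1, 2, 1, 4).

(1, 2, 1, 4)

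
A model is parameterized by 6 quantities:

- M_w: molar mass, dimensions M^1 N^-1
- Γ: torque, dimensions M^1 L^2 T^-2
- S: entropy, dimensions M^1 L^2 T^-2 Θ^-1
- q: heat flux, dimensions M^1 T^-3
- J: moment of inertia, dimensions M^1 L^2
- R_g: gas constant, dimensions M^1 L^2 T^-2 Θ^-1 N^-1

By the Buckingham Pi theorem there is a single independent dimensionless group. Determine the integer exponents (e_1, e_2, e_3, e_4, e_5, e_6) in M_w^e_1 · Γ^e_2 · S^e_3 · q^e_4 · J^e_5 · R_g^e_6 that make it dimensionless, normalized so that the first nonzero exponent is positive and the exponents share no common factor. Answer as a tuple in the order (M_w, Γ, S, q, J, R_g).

M: e_1·(1) + e_2·(1) + e_3·(1) + e_4·(1) + e_5·(1) + e_6·(1) = 0
L: e_1·(0) + e_2·(2) + e_3·(2) + e_4·(0) + e_5·(2) + e_6·(2) = 0
T: e_1·(0) + e_2·(-2) + e_3·(-2) + e_4·(-3) + e_5·(0) + e_6·(-2) = 0
Θ: e_1·(0) + e_2·(0) + e_3·(-1) + e_4·(0) + e_5·(0) + e_6·(-1) = 0
N: e_1·(-1) + e_2·(0) + e_3·(0) + e_4·(0) + e_5·(0) + e_6·(-1) = 0
Solving this homogeneous linear system for the smallest-integer solution (first nonzero entry positive) gives (2, 3, 2, -2, -3, -2).

(2, 3, 2, -2, -3, -2)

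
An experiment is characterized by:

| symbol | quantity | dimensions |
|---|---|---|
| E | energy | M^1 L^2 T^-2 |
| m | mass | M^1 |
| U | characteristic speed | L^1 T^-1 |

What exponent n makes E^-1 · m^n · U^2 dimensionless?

Balance the M exponent: (1)·n from m, plus −(1) + 2·(0) = -1 from the rest, must sum to zero.
n − 1 = 0, so n = 1.

1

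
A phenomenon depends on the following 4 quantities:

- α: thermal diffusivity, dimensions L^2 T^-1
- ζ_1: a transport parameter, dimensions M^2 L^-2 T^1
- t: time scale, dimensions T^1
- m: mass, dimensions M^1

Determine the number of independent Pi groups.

There are 4 variables and 3 base dimensions (M, L, T).
The dimension matrix has rank 3.
Independent dimensionless groups: 4 − 3 = 1.

1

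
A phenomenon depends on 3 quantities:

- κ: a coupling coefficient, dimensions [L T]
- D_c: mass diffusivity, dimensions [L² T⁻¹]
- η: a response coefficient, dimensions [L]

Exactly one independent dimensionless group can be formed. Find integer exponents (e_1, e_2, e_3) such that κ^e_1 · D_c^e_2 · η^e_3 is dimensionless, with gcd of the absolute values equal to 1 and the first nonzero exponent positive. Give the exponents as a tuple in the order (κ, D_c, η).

L: e_1·(1) + e_2·(2) + e_3·(1) = 0
T: e_1·(1) + e_2·(-1) + e_3·(0) = 0
Solving this homogeneous linear system for the smallest-integer solution (first nonzero entry positive) gives (1, 1, -3).

(1, 1, -3)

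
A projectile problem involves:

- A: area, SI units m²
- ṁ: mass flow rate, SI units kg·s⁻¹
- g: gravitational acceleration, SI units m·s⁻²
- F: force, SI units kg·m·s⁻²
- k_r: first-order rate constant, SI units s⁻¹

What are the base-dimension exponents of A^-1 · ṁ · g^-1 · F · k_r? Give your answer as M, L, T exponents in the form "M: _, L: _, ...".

Collect each base-dimension exponent across the product:
  M: −(0) + (1) − (0) + (1) + (0) = 2
  L: −(2) + (0) − (1) + (1) + (0) = -2
  T: −(0) + (-1) − (-2) + (-2) + (-1) = -2
So the dimensions are [M² L⁻² T⁻²].

M: 2, L: -2, T: -2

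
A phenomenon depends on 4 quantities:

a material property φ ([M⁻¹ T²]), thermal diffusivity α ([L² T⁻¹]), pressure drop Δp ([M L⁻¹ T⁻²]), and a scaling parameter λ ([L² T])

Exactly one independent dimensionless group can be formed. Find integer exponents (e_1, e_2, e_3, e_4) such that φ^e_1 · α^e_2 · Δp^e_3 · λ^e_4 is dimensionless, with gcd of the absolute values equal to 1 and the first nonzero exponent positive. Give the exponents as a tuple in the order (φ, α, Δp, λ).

M: e_1·(-1) + e_2·(0) + e_3·(1) + e_4·(0) = 0
L: e_1·(0) + e_2·(2) + e_3·(-1) + e_4·(2) = 0
T: e_1·(2) + e_2·(-1) + e_3·(-2) + e_4·(1) = 0
Solving this homogeneous linear system for the smallest-integer solution (first nonzero entry positive) gives (4, 1, 4, 1).

(4, 1, 4, 1)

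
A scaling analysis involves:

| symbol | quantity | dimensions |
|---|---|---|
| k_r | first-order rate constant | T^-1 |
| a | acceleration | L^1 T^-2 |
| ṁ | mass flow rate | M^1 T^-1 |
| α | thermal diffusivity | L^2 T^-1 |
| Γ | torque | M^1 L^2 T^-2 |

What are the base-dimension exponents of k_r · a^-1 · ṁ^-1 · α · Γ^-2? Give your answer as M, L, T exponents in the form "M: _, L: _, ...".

Collect each base-dimension exponent across the product:
  M: (0) − (0) − (1) + (0) − 2·(1) = -3
  L: (0) − (1) − (0) + (2) − 2·(2) = -3
  T: (-1) − (-2) − (-1) + (-1) − 2·(-2) = 5
So the dimensions are [M⁻³ L⁻³ T⁵].

M: -3, L: -3, T: 5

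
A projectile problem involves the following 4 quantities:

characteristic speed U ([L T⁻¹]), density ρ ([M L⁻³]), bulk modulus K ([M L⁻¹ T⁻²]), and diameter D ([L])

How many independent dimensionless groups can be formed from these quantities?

There are 4 variables and 3 base dimensions (M, L, T).
The dimension matrix has rank 3.
Independent dimensionless groups: 4 − 3 = 1.

1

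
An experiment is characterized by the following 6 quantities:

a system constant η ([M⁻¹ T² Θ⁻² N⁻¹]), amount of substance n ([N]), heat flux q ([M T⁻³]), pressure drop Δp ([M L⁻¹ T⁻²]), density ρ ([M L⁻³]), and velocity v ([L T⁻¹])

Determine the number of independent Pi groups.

There are 6 variables and 5 base dimensions (M, L, T, Θ, N).
The dimension matrix has rank 4 (less than 5: the dimension vectors are linearly dependent).
Independent dimensionless groups: 6 − 4 = 2.

2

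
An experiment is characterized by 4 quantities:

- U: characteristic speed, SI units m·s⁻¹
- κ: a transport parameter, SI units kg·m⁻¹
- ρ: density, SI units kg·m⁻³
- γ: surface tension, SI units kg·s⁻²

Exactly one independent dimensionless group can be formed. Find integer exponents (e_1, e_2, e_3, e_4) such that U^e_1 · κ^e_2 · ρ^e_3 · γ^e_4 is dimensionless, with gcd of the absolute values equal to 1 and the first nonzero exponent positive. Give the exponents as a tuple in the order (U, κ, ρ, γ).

(4, 1, 1, -2)

M: e_1·(0) + e_2·(1) + e_3·(1) + e_4·(1) = 0
L: e_1·(1) + e_2·(-1) + e_3·(-3) + e_4·(0) = 0
T: e_1·(-1) + e_2·(0) + e_3·(0) + e_4·(-2) = 0
Solving this homogeneous linear system for the smallest-integer solution (first nonzero entry positive) gives (4, 1, 1, -2).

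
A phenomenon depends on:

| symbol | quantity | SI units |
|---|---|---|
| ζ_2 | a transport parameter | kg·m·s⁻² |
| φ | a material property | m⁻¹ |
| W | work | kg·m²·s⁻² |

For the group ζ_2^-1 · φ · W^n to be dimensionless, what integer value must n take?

1

Balance the M exponent: (1)·n from W, plus −(1) + (0) = -1 from the rest, must sum to zero.
n − 1 = 0, so n = 1.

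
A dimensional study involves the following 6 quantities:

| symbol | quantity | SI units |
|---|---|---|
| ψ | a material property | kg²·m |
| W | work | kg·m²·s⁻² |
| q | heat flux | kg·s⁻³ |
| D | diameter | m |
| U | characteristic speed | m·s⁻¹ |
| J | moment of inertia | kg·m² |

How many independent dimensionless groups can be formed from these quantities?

3

There are 6 variables and 3 base dimensions (M, L, T).
The dimension matrix has rank 3.
Independent dimensionless groups: 6 − 3 = 3.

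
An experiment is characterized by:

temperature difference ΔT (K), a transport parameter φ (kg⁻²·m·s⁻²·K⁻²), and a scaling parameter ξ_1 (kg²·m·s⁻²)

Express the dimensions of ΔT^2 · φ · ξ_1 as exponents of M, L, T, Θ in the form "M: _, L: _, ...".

Collect each base-dimension exponent across the product:
  M: 2·(0) + (-2) + (2) = 0
  L: 2·(0) + (1) + (1) = 2
  T: 2·(0) + (-2) + (-2) = -4
  Θ: 2·(1) + (-2) + (0) = 0
So the dimensions are [L² T⁻⁴].

M: 0, L: 2, T: -4, Θ: 0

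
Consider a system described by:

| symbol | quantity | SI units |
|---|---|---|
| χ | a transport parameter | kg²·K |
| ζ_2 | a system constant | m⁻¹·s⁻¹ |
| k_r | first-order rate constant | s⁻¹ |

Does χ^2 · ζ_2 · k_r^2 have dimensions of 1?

Sum the exponent of each base dimension across the product:
  M: 2·[χ]_M + [ζ_2]_M + 2·[k_r]_M = 2·(2) + (0) + 2·(0) = 4
  L: 2·[χ]_L + [ζ_2]_L + 2·[k_r]_L = 2·(0) + (-1) + 2·(0) = -1
  T: 2·[χ]_T + [ζ_2]_T + 2·[k_r]_T = 2·(0) + (-1) + 2·(-1) = -3
  Θ: 2·[χ]_Θ + [ζ_2]_Θ + 2·[k_r]_Θ = 2·(1) + (0) + 2·(0) = 2
Net dimensions [M⁴ L⁻¹ T⁻³ Θ²] ≠ [1] — not dimensionless.

no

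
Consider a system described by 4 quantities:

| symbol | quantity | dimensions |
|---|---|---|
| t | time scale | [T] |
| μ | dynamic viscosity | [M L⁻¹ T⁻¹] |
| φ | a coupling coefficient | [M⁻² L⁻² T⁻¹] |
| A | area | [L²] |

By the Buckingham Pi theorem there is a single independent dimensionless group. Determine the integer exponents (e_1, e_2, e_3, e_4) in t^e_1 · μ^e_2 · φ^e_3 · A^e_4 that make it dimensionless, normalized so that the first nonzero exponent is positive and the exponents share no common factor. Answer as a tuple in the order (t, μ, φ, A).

(3, 2, 1, 2)

M: e_1·(0) + e_2·(1) + e_3·(-2) + e_4·(0) = 0
L: e_1·(0) + e_2·(-1) + e_3·(-2) + e_4·(2) = 0
T: e_1·(1) + e_2·(-1) + e_3·(-1) + e_4·(0) = 0
Solving this homogeneous linear system for the smallest-integer solution (first nonzero entry positive) gives (3, 2, 1, 2).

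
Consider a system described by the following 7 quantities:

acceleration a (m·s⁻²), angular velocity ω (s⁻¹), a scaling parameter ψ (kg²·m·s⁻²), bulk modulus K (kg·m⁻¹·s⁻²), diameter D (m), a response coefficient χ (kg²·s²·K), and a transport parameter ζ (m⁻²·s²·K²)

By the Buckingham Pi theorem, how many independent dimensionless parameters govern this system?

3

There are 7 variables and 4 base dimensions (M, L, T, Θ).
The dimension matrix has rank 4.
Independent dimensionless groups: 7 − 4 = 3.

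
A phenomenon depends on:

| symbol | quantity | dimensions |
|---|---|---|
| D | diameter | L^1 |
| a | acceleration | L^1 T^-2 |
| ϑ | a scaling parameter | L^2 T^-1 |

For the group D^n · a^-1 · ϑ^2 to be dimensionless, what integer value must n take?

-3

Balance the L exponent: (1)·n from D, plus −(1) + 2·(2) = 3 from the rest, must sum to zero.
n + 3 = 0, so n = -3.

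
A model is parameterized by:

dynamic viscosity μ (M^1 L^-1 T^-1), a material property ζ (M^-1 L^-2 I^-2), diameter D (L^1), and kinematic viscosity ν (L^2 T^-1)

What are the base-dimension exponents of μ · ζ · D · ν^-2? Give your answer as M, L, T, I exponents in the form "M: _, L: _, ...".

Collect each base-dimension exponent across the product:
  M: (1) + (-1) + (0) − 2·(0) = 0
  L: (-1) + (-2) + (1) − 2·(2) = -6
  T: (-1) + (0) + (0) − 2·(-1) = 1
  I: (0) + (-2) + (0) − 2·(0) = -2
So the dimensions are [L⁻⁶ T I⁻²].

M: 0, L: -6, T: 1, I: -2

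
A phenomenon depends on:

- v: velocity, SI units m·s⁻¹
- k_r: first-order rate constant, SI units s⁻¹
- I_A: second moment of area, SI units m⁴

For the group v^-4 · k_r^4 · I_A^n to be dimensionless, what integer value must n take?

Balance the L exponent: (4)·n from I_A, plus −4·(1) + 4·(0) = -4 from the rest, must sum to zero.
4n − 4 = 0, so n = 1.

1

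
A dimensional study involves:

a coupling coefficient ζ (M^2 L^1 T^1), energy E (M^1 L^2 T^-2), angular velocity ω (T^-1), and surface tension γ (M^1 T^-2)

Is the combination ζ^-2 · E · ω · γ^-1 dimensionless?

Sum the exponent of each base dimension across the product:
  M: −2·[ζ]_M + [E]_M + [ω]_M − [γ]_M = −2·(2) + (1) + (0) − (1) = -4
  L: −2·[ζ]_L + [E]_L + [ω]_L − [γ]_L = −2·(1) + (2) + (0) − (0) = 0
  T: −2·[ζ]_T + [E]_T + [ω]_T − [γ]_T = −2·(1) + (-2) + (-1) − (-2) = -3
Net dimensions [M⁻⁴ T⁻³] ≠ [1] — not dimensionless.

no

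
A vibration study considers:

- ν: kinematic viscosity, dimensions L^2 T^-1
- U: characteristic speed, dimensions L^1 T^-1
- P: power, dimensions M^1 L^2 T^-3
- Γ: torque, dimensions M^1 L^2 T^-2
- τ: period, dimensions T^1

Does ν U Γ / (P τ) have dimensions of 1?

no

Sum the exponent of each base dimension across the product:
  M: [ν]_M + [U]_M − [P]_M + [Γ]_M − [τ]_M = (0) + (0) − (1) + (1) − (0) = 0
  L: [ν]_L + [U]_L − [P]_L + [Γ]_L − [τ]_L = (2) + (1) − (2) + (2) − (0) = 3
  T: [ν]_T + [U]_T − [P]_T + [Γ]_T − [τ]_T = (-1) + (-1) − (-3) + (-2) − (1) = -2
Net dimensions [L³ T⁻²] ≠ [1] — not dimensionless.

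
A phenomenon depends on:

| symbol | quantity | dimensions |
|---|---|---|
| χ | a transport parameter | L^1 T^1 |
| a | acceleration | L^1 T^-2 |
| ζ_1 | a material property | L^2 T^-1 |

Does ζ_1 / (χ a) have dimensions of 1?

Sum the exponent of each base dimension across the product:
  L: −[χ]_L − [a]_L + [ζ_1]_L = −(1) − (1) + (2) = 0
  T: −[χ]_T − [a]_T + [ζ_1]_T = −(1) − (-2) + (-1) = 0
All base exponents vanish — dimensionless.

yes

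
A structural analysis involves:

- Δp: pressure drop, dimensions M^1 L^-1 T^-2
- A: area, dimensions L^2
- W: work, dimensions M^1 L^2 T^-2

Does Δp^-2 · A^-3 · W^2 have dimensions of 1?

Sum the exponent of each base dimension across the product:
  M: −2·[Δp]_M − 3·[A]_M + 2·[W]_M = −2·(1) − 3·(0) + 2·(1) = 0
  L: −2·[Δp]_L − 3·[A]_L + 2·[W]_L = −2·(-1) − 3·(2) + 2·(2) = 0
  T: −2·[Δp]_T − 3·[A]_T + 2·[W]_T = −2·(-2) − 3·(0) + 2·(-2) = 0
All base exponents vanish — dimensionless.

yes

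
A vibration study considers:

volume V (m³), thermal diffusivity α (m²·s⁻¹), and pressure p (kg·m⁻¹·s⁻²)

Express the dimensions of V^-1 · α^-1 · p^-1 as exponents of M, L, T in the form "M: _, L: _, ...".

Collect each base-dimension exponent across the product:
  M: −(0) − (0) − (1) = -1
  L: −(3) − (2) − (-1) = -4
  T: −(0) − (-1) − (-2) = 3
So the dimensions are [M⁻¹ L⁻⁴ T³].

M: -1, L: -4, T: 3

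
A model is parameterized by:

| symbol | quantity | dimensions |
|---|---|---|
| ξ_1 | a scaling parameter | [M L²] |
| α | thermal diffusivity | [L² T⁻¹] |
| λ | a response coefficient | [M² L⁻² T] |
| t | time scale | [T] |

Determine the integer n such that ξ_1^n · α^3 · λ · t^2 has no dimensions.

Balance the M exponent: (1)·n from ξ_1, plus 3·(0) + (2) + 2·(0) = 2 from the rest, must sum to zero.
n + 2 = 0, so n = -2.

-2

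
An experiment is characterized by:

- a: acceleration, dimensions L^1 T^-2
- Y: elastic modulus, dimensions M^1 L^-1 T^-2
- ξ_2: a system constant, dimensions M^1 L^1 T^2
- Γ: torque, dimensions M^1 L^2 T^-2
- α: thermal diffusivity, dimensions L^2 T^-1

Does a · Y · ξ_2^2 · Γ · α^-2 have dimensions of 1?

Sum the exponent of each base dimension across the product:
  M: [a]_M + [Y]_M + 2·[ξ_2]_M + [Γ]_M − 2·[α]_M = (0) + (1) + 2·(1) + (1) − 2·(0) = 4
  L: [a]_L + [Y]_L + 2·[ξ_2]_L + [Γ]_L − 2·[α]_L = (1) + (-1) + 2·(1) + (2) − 2·(2) = 0
  T: [a]_T + [Y]_T + 2·[ξ_2]_T + [Γ]_T − 2·[α]_T = (-2) + (-2) + 2·(2) + (-2) − 2·(-1) = 0
Net dimensions [M⁴] ≠ [1] — not dimensionless.

no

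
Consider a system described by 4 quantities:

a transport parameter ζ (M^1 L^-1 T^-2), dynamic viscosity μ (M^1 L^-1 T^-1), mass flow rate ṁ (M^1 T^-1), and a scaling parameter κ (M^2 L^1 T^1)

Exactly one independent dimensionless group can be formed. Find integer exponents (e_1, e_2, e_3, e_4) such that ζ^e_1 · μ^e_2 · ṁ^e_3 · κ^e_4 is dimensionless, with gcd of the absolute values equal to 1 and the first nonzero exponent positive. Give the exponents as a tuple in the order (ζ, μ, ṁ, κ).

M: e_1·(1) + e_2·(1) + e_3·(1) + e_4·(2) = 0
L: e_1·(-1) + e_2·(-1) + e_3·(0) + e_4·(1) = 0
T: e_1·(-2) + e_2·(-1) + e_3·(-1) + e_4·(1) = 0
Solving this homogeneous linear system for the smallest-integer solution (first nonzero entry positive) gives (3, -2, -3, 1).

(3, -2, -3, 1)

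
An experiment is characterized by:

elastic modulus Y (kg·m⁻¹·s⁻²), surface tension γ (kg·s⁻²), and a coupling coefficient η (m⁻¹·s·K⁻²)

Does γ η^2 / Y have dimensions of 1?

Sum the exponent of each base dimension across the product:
  M: −[Y]_M + [γ]_M + 2·[η]_M = −(1) + (1) + 2·(0) = 0
  L: −[Y]_L + [γ]_L + 2·[η]_L = −(-1) + (0) + 2·(-1) = -1
  T: −[Y]_T + [γ]_T + 2·[η]_T = −(-2) + (-2) + 2·(1) = 2
  Θ: −[Y]_Θ + [γ]_Θ + 2·[η]_Θ = −(0) + (0) + 2·(-2) = -4
Net dimensions [L⁻¹ T² Θ⁻⁴] ≠ [1] — not dimensionless.

no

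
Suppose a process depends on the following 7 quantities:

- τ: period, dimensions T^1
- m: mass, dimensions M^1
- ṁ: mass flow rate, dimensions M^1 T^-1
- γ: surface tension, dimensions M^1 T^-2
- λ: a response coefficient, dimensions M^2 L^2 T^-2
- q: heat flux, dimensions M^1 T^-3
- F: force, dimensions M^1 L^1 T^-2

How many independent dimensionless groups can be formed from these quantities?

There are 7 variables and 3 base dimensions (M, L, T).
The dimension matrix has rank 3.
Independent dimensionless groups: 7 − 3 = 4.

4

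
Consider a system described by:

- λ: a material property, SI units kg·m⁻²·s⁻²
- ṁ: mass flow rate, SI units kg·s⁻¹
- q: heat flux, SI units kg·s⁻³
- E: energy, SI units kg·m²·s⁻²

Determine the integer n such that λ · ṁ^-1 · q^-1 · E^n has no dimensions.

Balance the M exponent: (1)·n from E, plus (1) − (1) − (1) = -1 from the rest, must sum to zero.
n − 1 = 0, so n = 1.

1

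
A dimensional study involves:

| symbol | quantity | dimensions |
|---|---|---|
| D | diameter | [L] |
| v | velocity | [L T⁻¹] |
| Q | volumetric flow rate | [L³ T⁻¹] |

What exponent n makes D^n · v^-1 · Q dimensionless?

Balance the L exponent: (1)·n from D, plus −(1) + (3) = 2 from the rest, must sum to zero.
n + 2 = 0, so n = -2.

-2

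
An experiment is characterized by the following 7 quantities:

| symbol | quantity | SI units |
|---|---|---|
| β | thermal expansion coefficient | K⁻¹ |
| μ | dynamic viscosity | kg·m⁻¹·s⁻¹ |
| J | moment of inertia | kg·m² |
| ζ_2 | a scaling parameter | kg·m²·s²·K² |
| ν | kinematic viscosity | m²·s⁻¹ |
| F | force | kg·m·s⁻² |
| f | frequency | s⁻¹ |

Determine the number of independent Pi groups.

There are 7 variables and 4 base dimensions (M, L, T, Θ).
The dimension matrix has rank 4.
Independent dimensionless groups: 7 − 4 = 3.

3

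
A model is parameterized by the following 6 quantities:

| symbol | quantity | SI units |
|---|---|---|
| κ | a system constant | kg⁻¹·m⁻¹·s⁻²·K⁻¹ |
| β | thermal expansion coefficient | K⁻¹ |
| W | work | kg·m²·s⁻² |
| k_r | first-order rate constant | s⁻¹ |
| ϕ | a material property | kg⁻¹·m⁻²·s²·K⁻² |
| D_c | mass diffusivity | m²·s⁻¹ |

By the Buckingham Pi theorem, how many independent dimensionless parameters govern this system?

There are 6 variables and 4 base dimensions (M, L, T, Θ).
The dimension matrix has rank 4.
Independent dimensionless groups: 6 − 4 = 2.

2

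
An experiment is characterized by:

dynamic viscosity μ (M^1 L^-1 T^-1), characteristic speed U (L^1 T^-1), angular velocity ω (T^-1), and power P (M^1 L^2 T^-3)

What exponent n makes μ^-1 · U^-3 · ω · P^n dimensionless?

Balance the M exponent: (1)·n from P, plus −(1) − 3·(0) + (0) = -1 from the rest, must sum to zero.
n − 1 = 0, so n = 1.

1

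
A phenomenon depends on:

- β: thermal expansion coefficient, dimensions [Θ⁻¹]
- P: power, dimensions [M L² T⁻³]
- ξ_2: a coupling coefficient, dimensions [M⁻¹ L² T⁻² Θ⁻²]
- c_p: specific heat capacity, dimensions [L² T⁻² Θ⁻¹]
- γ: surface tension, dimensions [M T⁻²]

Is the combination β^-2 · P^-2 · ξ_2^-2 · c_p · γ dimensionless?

no

Sum the exponent of each base dimension across the product:
  M: −2·[β]_M − 2·[P]_M − 2·[ξ_2]_M + [c_p]_M + [γ]_M = −2·(0) − 2·(1) − 2·(-1) + (0) + (1) = 1
  L: −2·[β]_L − 2·[P]_L − 2·[ξ_2]_L + [c_p]_L + [γ]_L = −2·(0) − 2·(2) − 2·(2) + (2) + (0) = -6
  T: −2·[β]_T − 2·[P]_T − 2·[ξ_2]_T + [c_p]_T + [γ]_T = −2·(0) − 2·(-3) − 2·(-2) + (-2) + (-2) = 6
  Θ: −2·[β]_Θ − 2·[P]_Θ − 2·[ξ_2]_Θ + [c_p]_Θ + [γ]_Θ = −2·(-1) − 2·(0) − 2·(-2) + (-1) + (0) = 5
Net dimensions [M L⁻⁶ T⁶ Θ⁵] ≠ [1] — not dimensionless.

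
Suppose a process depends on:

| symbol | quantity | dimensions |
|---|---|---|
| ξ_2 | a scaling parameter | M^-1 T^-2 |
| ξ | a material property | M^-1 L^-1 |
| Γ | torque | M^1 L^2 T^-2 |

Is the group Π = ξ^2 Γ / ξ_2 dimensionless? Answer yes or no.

yes

Sum the exponent of each base dimension across the product:
  M: −[ξ_2]_M + 2·[ξ]_M + [Γ]_M = −(-1) + 2·(-1) + (1) = 0
  L: −[ξ_2]_L + 2·[ξ]_L + [Γ]_L = −(0) + 2·(-1) + (2) = 0
  T: −[ξ_2]_T + 2·[ξ]_T + [Γ]_T = −(-2) + 2·(0) + (-2) = 0
All base exponents vanish — dimensionless.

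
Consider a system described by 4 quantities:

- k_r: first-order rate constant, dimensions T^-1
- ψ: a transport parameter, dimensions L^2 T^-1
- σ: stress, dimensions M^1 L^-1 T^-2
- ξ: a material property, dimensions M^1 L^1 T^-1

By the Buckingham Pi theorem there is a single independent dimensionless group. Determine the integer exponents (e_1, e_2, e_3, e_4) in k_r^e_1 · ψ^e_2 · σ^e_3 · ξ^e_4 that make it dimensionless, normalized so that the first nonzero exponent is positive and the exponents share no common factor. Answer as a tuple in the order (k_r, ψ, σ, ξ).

M: e_1·(0) + e_2·(0) + e_3·(1) + e_4·(1) = 0
L: e_1·(0) + e_2·(2) + e_3·(-1) + e_4·(1) = 0
T: e_1·(-1) + e_2·(-1) + e_3·(-2) + e_4·(-1) = 0
Solving this homogeneous linear system for the smallest-integer solution (first nonzero entry positive) gives (2, -1, -1, 1).

(2, -1, -1, 1)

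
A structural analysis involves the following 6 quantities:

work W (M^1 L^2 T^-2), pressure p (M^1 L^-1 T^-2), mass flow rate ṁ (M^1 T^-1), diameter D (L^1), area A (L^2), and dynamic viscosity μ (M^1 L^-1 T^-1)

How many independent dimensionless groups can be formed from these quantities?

3

There are 6 variables and 3 base dimensions (M, L, T).
The dimension matrix has rank 3.
Independent dimensionless groups: 6 − 3 = 3.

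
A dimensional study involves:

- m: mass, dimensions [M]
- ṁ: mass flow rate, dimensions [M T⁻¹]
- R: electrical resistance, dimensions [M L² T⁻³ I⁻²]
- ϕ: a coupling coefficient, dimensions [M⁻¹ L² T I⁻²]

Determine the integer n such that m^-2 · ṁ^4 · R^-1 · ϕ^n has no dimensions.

Balance the M exponent: (-1)·n from ϕ, plus −2·(1) + 4·(1) − (1) = 1 from the rest, must sum to zero.
−n + 1 = 0, so n = 1.

1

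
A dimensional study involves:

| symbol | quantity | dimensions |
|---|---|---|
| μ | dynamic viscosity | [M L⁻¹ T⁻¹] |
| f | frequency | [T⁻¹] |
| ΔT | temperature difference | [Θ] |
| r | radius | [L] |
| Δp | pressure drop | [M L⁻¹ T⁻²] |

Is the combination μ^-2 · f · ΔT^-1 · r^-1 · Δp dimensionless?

Sum the exponent of each base dimension across the product:
  M: −2·[μ]_M + [f]_M − [ΔT]_M − [r]_M + [Δp]_M = −2·(1) + (0) − (0) − (0) + (1) = -1
  L: −2·[μ]_L + [f]_L − [ΔT]_L − [r]_L + [Δp]_L = −2·(-1) + (0) − (0) − (1) + (-1) = 0
  T: −2·[μ]_T + [f]_T − [ΔT]_T − [r]_T + [Δp]_T = −2·(-1) + (-1) − (0) − (0) + (-2) = -1
  Θ: −2·[μ]_Θ + [f]_Θ − [ΔT]_Θ − [r]_Θ + [Δp]_Θ = −2·(0) + (0) − (1) − (0) + (0) = -1
Net dimensions [M⁻¹ T⁻¹ Θ⁻¹] ≠ [1] — not dimensionless.

no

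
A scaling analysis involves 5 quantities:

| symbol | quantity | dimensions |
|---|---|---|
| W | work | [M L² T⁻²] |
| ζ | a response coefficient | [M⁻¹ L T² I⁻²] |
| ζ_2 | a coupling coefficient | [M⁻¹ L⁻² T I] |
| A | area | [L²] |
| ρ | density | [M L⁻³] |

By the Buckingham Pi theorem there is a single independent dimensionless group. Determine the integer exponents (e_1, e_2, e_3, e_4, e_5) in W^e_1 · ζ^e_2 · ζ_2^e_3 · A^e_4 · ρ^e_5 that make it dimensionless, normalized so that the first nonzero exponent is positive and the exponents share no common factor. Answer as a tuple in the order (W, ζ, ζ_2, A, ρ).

(2, 1, 2, 1, 1)

M: e_1·(1) + e_2·(-1) + e_3·(-1) + e_4·(0) + e_5·(1) = 0
L: e_1·(2) + e_2·(1) + e_3·(-2) + e_4·(2) + e_5·(-3) = 0
T: e_1·(-2) + e_2·(2) + e_3·(1) + e_4·(0) + e_5·(0) = 0
I: e_1·(0) + e_2·(-2) + e_3·(1) + e_4·(0) + e_5·(0) = 0
Solving this homogeneous linear system for the smallest-integer solution (first nonzero entry positive) gives (2, 1, 2, 1, 1).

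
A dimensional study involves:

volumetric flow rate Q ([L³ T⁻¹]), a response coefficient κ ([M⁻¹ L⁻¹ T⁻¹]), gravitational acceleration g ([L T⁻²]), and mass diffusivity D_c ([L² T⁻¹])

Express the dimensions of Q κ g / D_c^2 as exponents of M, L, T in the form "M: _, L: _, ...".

M: -1, L: -1, T: -2

Collect each base-dimension exponent across the product:
  M: (0) + (-1) + (0) − 2·(0) = -1
  L: (3) + (-1) + (1) − 2·(2) = -1
  T: (-1) + (-1) + (-2) − 2·(-1) = -2
So the dimensions are [M⁻¹ L⁻¹ T⁻²].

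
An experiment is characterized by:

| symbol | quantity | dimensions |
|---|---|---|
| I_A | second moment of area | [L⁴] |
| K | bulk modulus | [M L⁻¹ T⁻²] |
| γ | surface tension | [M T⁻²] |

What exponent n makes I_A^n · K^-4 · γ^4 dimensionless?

Balance the L exponent: (4)·n from I_A, plus −4·(-1) + 4·(0) = 4 from the rest, must sum to zero.
4n + 4 = 0, so n = -1.

-1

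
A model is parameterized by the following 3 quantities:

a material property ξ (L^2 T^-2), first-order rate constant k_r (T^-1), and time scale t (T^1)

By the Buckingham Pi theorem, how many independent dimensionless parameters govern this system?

1

There are 3 variables and 2 base dimensions (L, T).
The dimension matrix has rank 2.
Independent dimensionless groups: 3 − 2 = 1.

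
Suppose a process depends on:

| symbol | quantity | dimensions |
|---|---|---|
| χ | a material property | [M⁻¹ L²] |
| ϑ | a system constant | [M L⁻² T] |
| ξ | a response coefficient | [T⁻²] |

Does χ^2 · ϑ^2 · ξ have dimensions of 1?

Sum the exponent of each base dimension across the product:
  M: 2·[χ]_M + 2·[ϑ]_M + [ξ]_M = 2·(-1) + 2·(1) + (0) = 0
  L: 2·[χ]_L + 2·[ϑ]_L + [ξ]_L = 2·(2) + 2·(-2) + (0) = 0
  T: 2·[χ]_T + 2·[ϑ]_T + [ξ]_T = 2·(0) + 2·(1) + (-2) = 0
All base exponents vanish — dimensionless.

yes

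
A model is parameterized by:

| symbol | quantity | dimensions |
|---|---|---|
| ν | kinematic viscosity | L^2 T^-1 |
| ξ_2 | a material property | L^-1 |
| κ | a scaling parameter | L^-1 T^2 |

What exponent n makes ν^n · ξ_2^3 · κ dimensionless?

2

Balance the L exponent: (2)·n from ν, plus 3·(-1) + (-1) = -4 from the rest, must sum to zero.
2n − 4 = 0, so n = 2.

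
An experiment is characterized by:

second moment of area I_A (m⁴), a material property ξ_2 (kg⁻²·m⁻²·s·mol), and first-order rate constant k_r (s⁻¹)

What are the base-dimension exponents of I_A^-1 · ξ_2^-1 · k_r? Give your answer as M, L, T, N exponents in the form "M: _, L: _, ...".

Collect each base-dimension exponent across the product:
  M: −(0) − (-2) + (0) = 2
  L: −(4) − (-2) + (0) = -2
  T: −(0) − (1) + (-1) = -2
  N: −(0) − (1) + (0) = -1
So the dimensions are [M² L⁻² T⁻² N⁻¹].

M: 2, L: -2, T: -2, N: -1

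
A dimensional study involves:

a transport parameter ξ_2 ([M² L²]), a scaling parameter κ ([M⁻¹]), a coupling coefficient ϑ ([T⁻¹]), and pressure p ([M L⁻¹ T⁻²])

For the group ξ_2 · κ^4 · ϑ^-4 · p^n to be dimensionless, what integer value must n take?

2

Balance the M exponent: (1)·n from p, plus (2) + 4·(-1) − 4·(0) = -2 from the rest, must sum to zero.
n − 2 = 0, so n = 2.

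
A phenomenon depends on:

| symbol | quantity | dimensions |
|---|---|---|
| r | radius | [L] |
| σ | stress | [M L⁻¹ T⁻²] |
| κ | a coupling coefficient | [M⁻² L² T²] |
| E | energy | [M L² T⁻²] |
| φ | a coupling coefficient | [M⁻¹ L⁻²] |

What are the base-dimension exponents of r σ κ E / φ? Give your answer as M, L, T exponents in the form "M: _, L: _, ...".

Collect each base-dimension exponent across the product:
  M: (0) + (1) + (-2) + (1) − (-1) = 1
  L: (1) + (-1) + (2) + (2) − (-2) = 6
  T: (0) + (-2) + (2) + (-2) − (0) = -2
So the dimensions are [M L⁶ T⁻²].

M: 1, L: 6, T: -2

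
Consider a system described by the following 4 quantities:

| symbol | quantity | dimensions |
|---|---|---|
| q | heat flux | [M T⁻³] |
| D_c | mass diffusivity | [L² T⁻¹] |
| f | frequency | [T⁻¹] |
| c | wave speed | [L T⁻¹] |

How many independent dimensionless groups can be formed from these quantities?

1

There are 4 variables and 3 base dimensions (M, L, T).
The dimension matrix has rank 3.
Independent dimensionless groups: 4 − 3 = 1.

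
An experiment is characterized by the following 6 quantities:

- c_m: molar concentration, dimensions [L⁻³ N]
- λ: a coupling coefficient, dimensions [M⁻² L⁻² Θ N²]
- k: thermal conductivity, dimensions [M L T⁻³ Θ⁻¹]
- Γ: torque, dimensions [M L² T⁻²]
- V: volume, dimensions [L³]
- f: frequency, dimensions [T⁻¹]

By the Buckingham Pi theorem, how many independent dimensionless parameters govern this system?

There are 6 variables and 5 base dimensions (M, L, T, Θ, N).
The dimension matrix has rank 5.
Independent dimensionless groups: 6 − 5 = 1.

1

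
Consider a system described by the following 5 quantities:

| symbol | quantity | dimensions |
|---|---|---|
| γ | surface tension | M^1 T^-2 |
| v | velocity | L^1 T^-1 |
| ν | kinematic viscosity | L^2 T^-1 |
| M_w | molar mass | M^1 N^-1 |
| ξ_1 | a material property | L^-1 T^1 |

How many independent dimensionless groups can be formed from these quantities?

There are 5 variables and 4 base dimensions (M, L, T, N).
The dimension matrix has rank 4.
Independent dimensionless groups: 5 − 4 = 1.

1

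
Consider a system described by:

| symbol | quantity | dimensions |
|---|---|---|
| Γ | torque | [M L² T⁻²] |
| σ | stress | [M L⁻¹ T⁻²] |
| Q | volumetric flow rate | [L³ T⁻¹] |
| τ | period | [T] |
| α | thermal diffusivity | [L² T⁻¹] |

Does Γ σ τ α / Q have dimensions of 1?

Sum the exponent of each base dimension across the product:
  M: [Γ]_M + [σ]_M − [Q]_M + [τ]_M + [α]_M = (1) + (1) − (0) + (0) + (0) = 2
  L: [Γ]_L + [σ]_L − [Q]_L + [τ]_L + [α]_L = (2) + (-1) − (3) + (0) + (2) = 0
  T: [Γ]_T + [σ]_T − [Q]_T + [τ]_T + [α]_T = (-2) + (-2) − (-1) + (1) + (-1) = -3
Net dimensions [M² T⁻³] ≠ [1] — not dimensionless.

no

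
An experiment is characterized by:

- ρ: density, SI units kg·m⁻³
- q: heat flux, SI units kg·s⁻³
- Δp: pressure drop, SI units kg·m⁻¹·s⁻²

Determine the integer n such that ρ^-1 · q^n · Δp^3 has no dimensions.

Balance the M exponent: (1)·n from q, plus −(1) + 3·(1) = 2 from the rest, must sum to zero.
n + 2 = 0, so n = -2.

-2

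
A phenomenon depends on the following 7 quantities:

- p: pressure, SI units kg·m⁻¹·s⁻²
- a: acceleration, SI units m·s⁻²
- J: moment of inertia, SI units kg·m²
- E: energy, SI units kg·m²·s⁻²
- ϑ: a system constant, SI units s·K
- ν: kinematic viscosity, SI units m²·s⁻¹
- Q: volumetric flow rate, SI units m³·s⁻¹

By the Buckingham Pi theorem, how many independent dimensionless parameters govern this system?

3

There are 7 variables and 4 base dimensions (M, L, T, Θ).
The dimension matrix has rank 4.
Independent dimensionless groups: 7 − 4 = 3.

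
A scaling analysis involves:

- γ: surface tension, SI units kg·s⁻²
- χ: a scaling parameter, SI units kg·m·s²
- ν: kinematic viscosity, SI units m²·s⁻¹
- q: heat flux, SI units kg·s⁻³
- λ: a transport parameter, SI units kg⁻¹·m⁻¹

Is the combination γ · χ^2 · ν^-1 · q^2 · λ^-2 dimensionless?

Sum the exponent of each base dimension across the product:
  M: [γ]_M + 2·[χ]_M − [ν]_M + 2·[q]_M − 2·[λ]_M = (1) + 2·(1) − (0) + 2·(1) − 2·(-1) = 7
  L: [γ]_L + 2·[χ]_L − [ν]_L + 2·[q]_L − 2·[λ]_L = (0) + 2·(1) − (2) + 2·(0) − 2·(-1) = 2
  T: [γ]_T + 2·[χ]_T − [ν]_T + 2·[q]_T − 2·[λ]_T = (-2) + 2·(2) − (-1) + 2·(-3) − 2·(0) = -3
Net dimensions [M⁷ L² T⁻³] ≠ [1] — not dimensionless.

no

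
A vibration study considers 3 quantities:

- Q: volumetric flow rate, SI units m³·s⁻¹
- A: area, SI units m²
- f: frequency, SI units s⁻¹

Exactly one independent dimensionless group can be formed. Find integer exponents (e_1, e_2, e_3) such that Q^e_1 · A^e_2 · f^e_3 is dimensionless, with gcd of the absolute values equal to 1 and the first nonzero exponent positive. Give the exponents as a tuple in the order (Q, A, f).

(2, -3, -2)

L: e_1·(3) + e_2·(2) + e_3·(0) = 0
T: e_1·(-1) + e_2·(0) + e_3·(-1) = 0
Solving this homogeneous linear system for the smallest-integer solution (first nonzero entry positive) gives (2, -3, -2).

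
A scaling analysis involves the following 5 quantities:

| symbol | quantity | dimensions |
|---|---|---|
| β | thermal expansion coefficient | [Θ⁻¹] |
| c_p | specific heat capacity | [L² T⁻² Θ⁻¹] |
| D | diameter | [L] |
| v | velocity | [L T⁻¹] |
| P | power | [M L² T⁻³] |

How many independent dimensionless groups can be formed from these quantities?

There are 5 variables and 4 base dimensions (M, L, T, Θ).
The dimension matrix has rank 4.
Independent dimensionless groups: 5 − 4 = 1.

1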